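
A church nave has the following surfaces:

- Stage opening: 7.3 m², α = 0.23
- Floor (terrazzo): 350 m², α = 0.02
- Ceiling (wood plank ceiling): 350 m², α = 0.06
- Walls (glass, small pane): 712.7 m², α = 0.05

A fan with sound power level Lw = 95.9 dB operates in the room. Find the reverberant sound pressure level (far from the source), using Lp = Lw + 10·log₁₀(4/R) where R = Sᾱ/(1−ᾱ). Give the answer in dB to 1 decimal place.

83.6 dB

A = 65.314 sabins; S = 1420.0 m².
ᾱ = 65.314/1420.0 = 0.0460; R = Sᾱ/(1−ᾱ) = 65.314/(1−0.0460) = 68.463 m².
Lp = Lw + 10 log₁₀(4/R) = 95.9 -12.33 = 83.6 dB.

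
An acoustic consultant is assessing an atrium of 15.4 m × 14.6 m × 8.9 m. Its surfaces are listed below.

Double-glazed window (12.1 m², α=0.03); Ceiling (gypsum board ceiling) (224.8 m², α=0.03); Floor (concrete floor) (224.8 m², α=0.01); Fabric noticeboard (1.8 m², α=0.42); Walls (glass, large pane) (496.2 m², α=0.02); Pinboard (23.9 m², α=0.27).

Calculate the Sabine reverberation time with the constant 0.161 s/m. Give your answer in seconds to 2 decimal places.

A = Σ Sᵢαᵢ = 12.1·0.03 + 224.8·0.03 + 224.8·0.01 + 1.8·0.42 + 496.2·0.02 + 23.9·0.27 = 26.488 sabins.
Volume V = 15.4 × 14.6 × 8.9 = 2001.076 m³.
T = 0.161 V/A = 0.161·2001.076/26.488 = 12.16 s.

12.16 sec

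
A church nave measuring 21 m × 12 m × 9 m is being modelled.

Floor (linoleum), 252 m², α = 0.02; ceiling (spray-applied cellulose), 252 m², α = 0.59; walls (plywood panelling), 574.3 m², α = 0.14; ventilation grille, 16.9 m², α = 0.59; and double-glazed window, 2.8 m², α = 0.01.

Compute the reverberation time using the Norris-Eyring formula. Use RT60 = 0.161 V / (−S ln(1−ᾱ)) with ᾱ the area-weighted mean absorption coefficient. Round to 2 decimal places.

1.32 s

Total surface area S = 252 + 252 + 574.3 + 16.9 + 2.8 = 1098.0 m².
Absorption A = 252×0.02 + 252×0.59 + 574.3×0.14 + 16.9×0.59 + 2.8×0.01 = 244.121 sabins.
ᾱ = 244.121 / 1098.0 = 0.2223.
−S·ln(1−ᾱ) = −1098.0 × ln(1 − 0.2223) = 276.053.
V = 21 × 12 × 9 = 2268 m³.
T = 0.161·V/[−S·ln(1−ᾱ)] = 0.161·2268/276.053 = 1.32 s.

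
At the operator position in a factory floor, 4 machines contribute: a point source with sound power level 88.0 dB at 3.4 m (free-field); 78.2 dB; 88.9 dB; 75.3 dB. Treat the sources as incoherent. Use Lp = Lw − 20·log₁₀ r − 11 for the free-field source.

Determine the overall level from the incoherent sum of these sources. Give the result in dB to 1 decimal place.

Source at 3.4 m: Lp = 88.0 − 20·log₁₀(3.4) − 11 = 66.4 dB.
Σ 10^(Lᵢ/10) = 8.806e+08.
Back to dB: 10·log₁₀ Σ = 89.4 dB.

89.4 dB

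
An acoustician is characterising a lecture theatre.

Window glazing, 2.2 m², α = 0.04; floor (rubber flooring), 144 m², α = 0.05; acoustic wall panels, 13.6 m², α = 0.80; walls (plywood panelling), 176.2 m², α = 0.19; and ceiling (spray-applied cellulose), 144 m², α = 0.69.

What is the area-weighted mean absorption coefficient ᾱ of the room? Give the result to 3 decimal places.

S = Σ Sᵢ = 2.2 + 144 + 13.6 + 176.2 + 144 = 480.0 m².
A = 2.2×0.04 + 144×0.05 + 13.6×0.80 + 176.2×0.19 + 144×0.69 = 151.006 sabins.
ᾱ = 151.006 / 480.0 = 0.315.

0.315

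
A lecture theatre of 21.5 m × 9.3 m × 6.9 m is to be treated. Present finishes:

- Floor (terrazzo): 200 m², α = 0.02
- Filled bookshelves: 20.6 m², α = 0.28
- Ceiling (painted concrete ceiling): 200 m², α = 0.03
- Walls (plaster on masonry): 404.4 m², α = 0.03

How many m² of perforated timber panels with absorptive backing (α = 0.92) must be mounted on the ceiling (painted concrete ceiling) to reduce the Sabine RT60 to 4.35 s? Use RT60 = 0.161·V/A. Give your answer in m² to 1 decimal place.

26.0

Equivalent absorption area: A₁ = 200*0.02 + 20.6*0.28 + 200*0.03 + 404.4*0.03 = 27.900 m².
V = 1379.655 m³. Target absorption A₂ = 0.161 × 1379.655 / 4.35 = 51.063 sabins.
Absorption to add: 51.063 − 27.900 = 23.163 sabins.
Each m² of panel replacing the ceiling (painted concrete ceiling) adds (0.92 − 0.03) = 0.89 sabins.
Area = ΔA/Δα = 23.163/0.89 = 26.0 m².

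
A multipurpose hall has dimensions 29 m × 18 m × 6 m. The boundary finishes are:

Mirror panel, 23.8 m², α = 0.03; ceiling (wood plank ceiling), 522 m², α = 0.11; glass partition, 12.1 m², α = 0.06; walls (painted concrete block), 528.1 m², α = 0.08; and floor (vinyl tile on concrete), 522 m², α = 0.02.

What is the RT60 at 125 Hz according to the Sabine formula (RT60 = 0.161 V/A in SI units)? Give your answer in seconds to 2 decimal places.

Total absorption A = 23.8*0.03 + 522*0.11 + 12.1*0.06 + 528.1*0.08 + 522*0.02
  = 0.714 + 57.420 + 0.726 + 42.248 + 10.440 = 111.548 m² sabins.
V = 29·18·6 = 3132 m³.
T = 0.161 V/A = 0.161·3132/111.548 = 4.52 s.

4.52 s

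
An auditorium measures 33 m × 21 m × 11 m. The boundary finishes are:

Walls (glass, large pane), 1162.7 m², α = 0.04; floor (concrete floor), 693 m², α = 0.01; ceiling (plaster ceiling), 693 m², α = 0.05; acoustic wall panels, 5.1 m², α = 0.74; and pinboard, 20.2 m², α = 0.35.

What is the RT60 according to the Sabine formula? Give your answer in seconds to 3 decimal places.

12.406 s

A = Σ Sᵢαᵢ = 1162.7*0.04 + 693*0.01 + 693*0.05 + 5.1*0.74 + 20.2*0.35 = 98.932 sabins.
Room volume: 7623 m³.
Sabine: RT60 = 0.161 × 7623 / 98.932 = 12.406 s.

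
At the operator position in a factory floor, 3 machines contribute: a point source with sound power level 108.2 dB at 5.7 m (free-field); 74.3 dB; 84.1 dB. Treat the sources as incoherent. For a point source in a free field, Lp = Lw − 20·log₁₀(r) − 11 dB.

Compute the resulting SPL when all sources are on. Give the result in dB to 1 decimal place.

86.5 dB

Source at 5.7 m: Lp = 108.2 − 20·log₁₀(5.7) − 11 = 82.1 dB.
Converting to relative power and adding: 10^(82.1/10) + 10^(74.3/10) + 10^(84.1/10) = 4.461e+08.
Back to dB: 10·log₁₀ Σ = 86.5 dB.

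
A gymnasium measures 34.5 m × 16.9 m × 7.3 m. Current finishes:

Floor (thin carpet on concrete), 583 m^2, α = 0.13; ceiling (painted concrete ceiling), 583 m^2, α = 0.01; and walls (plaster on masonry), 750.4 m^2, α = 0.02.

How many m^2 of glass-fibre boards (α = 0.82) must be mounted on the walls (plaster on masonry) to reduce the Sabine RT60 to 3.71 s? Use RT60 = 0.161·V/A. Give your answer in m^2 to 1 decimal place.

Total absorption A₁ = 583·0.13 + 583·0.01 + 750.4·0.02
  = 75.790 + 5.830 + 15.008 = 96.628 m^2 sabins.
V = 4256.265 m³. Target absorption A₂ = 0.161 × 4256.265 / 3.71 = 184.706 sabins.
ΔA needed = 184.706 − 96.628 = 88.078 sabins.
Net gain per m^2: Δα = 0.82 − 0.02 = 0.80.
Panel area = 88.078 / 0.80 = 110.1 m^2.

110.1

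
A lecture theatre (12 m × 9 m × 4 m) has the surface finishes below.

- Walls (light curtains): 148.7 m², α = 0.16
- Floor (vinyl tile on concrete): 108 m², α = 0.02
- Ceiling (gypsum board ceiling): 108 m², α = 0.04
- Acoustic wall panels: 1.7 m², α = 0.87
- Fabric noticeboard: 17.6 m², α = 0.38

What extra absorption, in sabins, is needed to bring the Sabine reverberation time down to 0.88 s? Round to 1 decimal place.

Summing Sᵢαᵢ: 23.792 + 2.160 + 4.320 + 1.479 + 6.688 → A₁ = 38.439 sabins.
For T = 0.88 s, need A₂ = 0.161·V/T = 0.161·432/0.88 = 79.036 sabins.
Shortfall: 79.036 − 38.439 = 40.6 sabins.

40.6 sabins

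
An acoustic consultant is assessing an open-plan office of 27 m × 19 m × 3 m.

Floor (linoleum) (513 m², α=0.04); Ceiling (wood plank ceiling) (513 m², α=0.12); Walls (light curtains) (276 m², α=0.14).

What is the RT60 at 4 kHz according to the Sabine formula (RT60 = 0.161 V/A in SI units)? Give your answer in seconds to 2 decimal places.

2.05 sec

Total absorption A = 513×0.04 + 513×0.12 + 276×0.14
  = 20.520 + 61.560 + 38.640 = 120.720 m² sabins.
Volume V = 27 × 19 × 3 = 1539 m³.
T = 0.161 V/A = 0.161·1539/120.720 = 2.05 s.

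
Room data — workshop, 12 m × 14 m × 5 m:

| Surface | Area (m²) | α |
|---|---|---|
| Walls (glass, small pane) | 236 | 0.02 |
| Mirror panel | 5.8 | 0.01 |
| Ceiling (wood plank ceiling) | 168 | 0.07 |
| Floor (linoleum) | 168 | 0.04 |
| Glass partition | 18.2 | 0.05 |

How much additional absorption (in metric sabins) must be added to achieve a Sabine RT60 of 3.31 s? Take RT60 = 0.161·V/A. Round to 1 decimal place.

16.7 sabins

Summing Sᵢαᵢ: 4.720 + 0.058 + 11.760 + 6.720 + 0.910 → A₁ = 24.168 sabins.
V = 840 m³. Required absorption A₂ = 0.161 × 840 / 3.31 = 40.858 sabins.
ΔA = A₂ − A₁ = 40.858 − 24.168 = 16.7 sabins.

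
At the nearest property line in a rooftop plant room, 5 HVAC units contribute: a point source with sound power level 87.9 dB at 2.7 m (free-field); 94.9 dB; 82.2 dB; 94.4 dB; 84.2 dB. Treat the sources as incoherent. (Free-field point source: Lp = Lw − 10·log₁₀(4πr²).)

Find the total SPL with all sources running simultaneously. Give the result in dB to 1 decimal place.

Source at 2.7 m: Lp = 87.9 − 10·log₁₀(4π·2.7²) = 87.9 − 10·log₁₀(91.609) = 68.3 dB.
Σ 10^(Lᵢ/10) = 6.28e+09.
L_total = 10·log₁₀(6.28e+09) = 98.0 dB.

98.0 dB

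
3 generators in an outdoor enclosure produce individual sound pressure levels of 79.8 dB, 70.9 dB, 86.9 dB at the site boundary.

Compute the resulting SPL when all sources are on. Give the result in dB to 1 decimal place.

87.8 dB

Σ 10^(Lᵢ/10) = 5.976e+08.
Combined level = 10 log₁₀(5.976e+08) = 87.8 dB.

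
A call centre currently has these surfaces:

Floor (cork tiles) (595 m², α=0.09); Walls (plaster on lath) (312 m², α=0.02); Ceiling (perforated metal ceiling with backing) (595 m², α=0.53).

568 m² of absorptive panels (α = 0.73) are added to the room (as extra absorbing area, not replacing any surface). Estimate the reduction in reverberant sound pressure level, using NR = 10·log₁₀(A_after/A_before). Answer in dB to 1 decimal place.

Equivalent absorption area: A_before = 595×0.09 + 312×0.02 + 595×0.53 = 375.140 m².
Added absorption = 568 × 0.73 = 414.640 sabins.
New total A_after = 789.780 sabins.
NR = 10·log₁₀(789.780/375.140) = 3.2 dB.

3.2 dB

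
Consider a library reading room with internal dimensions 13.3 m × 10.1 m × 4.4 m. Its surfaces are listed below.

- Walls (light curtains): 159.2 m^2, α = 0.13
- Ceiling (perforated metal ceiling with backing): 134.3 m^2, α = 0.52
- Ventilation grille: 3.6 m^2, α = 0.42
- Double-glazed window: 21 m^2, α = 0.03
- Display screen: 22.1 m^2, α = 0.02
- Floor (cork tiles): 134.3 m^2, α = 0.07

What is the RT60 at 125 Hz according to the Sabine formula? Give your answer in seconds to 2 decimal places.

Equivalent absorption area: A = 159.2·0.13 + 134.3·0.52 + 3.6·0.42 + 21·0.03 + 22.1·0.02 + 134.3·0.07 = 102.517 m^2.
V = 13.3·10.1·4.4 = 591.052 m³.
Sabine: RT60 = 0.161 × 591.052 / 102.517 = 0.93 s.

0.93 seconds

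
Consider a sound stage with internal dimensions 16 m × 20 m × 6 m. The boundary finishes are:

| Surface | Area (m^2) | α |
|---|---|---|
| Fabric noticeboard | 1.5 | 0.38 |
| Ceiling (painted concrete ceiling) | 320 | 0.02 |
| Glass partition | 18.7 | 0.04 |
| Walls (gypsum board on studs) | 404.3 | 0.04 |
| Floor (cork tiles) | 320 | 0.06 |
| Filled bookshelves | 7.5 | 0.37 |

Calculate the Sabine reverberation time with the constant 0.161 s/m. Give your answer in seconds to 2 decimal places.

6.74 s

A = Σ Sᵢαᵢ = 1.5·0.38 + 320·0.02 + 18.7·0.04 + 404.3·0.04 + 320·0.06 + 7.5·0.37 = 45.865 sabins.
Volume V = 16 × 20 × 6 = 1920 m³.
Sabine: RT60 = 0.161 × 1920 / 45.865 = 6.74 s.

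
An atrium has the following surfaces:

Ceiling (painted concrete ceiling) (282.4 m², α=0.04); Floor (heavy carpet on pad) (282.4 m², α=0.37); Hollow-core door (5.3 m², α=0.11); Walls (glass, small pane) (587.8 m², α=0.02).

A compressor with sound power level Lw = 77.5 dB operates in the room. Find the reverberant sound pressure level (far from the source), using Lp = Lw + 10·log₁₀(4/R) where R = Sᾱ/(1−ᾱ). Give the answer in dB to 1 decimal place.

61.9 dB

A = 128.123 sabins; S = 1157.9 m².
ᾱ = 0.1107, so room constant R = A/(1−ᾱ) = 144.072 m².
Lp = 77.5 + 10·log₁₀(4/144.072) = 77.5 + (-15.57) = 61.9 dB.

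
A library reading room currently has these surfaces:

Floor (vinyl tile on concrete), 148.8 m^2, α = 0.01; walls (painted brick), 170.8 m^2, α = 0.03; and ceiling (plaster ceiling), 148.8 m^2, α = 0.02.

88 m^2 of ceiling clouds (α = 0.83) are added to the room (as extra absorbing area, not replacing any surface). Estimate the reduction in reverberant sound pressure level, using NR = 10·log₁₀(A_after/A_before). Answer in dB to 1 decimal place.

9.4 dB

Total absorption A_before = 148.8*0.01 + 170.8*0.03 + 148.8*0.02
  = 1.488 + 5.124 + 2.976 = 9.588 m^2 sabins.
Treatment contributes 88·0.83 = 73.040 sabins.
A_after = 9.588 + 73.040 = 82.628 sabins.
NR = 10·log₁₀(82.628/9.588) = 9.4 dB.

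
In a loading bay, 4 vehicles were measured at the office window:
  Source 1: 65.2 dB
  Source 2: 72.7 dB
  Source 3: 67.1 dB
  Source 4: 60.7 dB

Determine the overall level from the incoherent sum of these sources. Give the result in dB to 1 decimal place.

74.5 dB

Σ 10^(Lᵢ/10) = 2.824e+07.
Combined level = 10 log₁₀(2.824e+07) = 74.5 dB.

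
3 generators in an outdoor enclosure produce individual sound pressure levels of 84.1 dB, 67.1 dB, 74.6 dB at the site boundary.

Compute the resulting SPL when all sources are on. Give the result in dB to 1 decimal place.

Converting to relative power and adding: 10^(84.1/10) + 10^(67.1/10) + 10^(74.6/10) = 2.91e+08.
Back to dB: 10·log₁₀ Σ = 84.6 dB.

84.6 dB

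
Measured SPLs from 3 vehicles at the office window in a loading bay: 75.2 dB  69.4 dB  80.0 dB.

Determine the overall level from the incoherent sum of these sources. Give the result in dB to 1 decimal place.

Sum in the linear (power) domain: Σ 10^(Lᵢ/10) = 10^(75.2/10) + 10^(69.4/10) + 10^(80.0/10) = 1.418e+08.
L_total = 10·log₁₀(1.418e+08) = 81.5 dB.

81.5 dB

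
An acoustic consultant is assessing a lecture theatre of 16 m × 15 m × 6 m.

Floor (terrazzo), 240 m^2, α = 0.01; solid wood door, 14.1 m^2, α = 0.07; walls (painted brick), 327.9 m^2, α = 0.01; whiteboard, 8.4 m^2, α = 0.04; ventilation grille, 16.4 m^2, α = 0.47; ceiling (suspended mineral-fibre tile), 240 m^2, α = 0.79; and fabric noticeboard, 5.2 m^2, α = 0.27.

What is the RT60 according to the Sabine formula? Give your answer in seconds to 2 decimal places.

Summing Sᵢαᵢ: 2.400 + 0.987 + 3.279 + 0.336 + 7.708 + 189.600 + 1.404 → A = 205.714 sabins.
Volume V = 16 × 15 × 6 = 1440 m³.
T = 0.161 V/A = 0.161·1440/205.714 = 1.13 s.

1.13 s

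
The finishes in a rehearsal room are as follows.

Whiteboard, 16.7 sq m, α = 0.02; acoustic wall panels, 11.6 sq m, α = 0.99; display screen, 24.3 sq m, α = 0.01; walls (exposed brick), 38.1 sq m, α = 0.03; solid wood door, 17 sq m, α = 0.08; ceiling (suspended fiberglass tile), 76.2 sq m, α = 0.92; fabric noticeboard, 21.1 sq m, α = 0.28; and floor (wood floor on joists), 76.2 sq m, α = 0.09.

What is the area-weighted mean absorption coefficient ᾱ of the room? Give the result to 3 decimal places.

Total surface area S = 281.2 sq m.
Σ(Sᵢαᵢ) = 16.7*0.02 + 11.6*0.99 + 24.3*0.01 + 38.1*0.03 + 17*0.08 + 76.2*0.92 + 21.1*0.28 + 76.2*0.09 = 97.434.
ᾱ = 97.434 / 281.2 = 0.346.

0.346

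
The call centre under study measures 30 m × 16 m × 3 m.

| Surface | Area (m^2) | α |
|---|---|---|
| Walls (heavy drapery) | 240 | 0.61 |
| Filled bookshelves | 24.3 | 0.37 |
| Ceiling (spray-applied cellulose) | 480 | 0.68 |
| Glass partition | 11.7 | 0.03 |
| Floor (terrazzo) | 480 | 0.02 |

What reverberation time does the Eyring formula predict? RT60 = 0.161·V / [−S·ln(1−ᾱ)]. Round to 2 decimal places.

0.37 seconds

S = Σ Sᵢ = 1236.0 m^2.
Σ(Sᵢαᵢ) = 240×0.61 + 24.3×0.37 + 480×0.68 + 11.7×0.03 + 480×0.02 = 491.742.
Mean coefficient ᾱ = A/S = 0.3978.
Eyring denominator: −S ln(1−ᾱ) = 626.857.
V = 30 × 16 × 3 = 1440 m³.
RT60 = 0.161 × 1440 / 626.857 = 0.37 s.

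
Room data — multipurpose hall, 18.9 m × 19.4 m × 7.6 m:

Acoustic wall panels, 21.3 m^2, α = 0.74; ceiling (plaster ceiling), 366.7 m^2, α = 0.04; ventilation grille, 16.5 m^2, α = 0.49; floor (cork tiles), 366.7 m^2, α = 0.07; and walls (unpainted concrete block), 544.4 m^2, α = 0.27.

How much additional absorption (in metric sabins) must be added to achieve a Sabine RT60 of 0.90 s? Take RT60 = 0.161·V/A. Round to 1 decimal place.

287.3 sabins

Summing Sᵢαᵢ: 15.762 + 14.668 + 8.085 + 25.669 + 146.988 → A₁ = 211.172 sabins.
V = 2786.616 m³. Required absorption A₂ = 0.161 × 2786.616 / 0.90 = 498.495 sabins.
Additional absorption ΔA = 498.495 − 211.172 = 287.3 sabins.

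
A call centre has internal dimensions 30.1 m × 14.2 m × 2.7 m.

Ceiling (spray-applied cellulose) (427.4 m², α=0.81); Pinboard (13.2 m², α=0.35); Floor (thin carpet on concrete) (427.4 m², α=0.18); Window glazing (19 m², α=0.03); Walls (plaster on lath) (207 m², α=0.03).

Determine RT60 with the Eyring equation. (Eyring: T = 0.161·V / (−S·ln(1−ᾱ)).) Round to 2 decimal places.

S = Σ Sᵢ = 1094.0 m².
Absorption A = 427.4·0.81 + 13.2·0.35 + 427.4·0.18 + 19·0.03 + 207·0.03 = 434.526 sabins.
Mean coefficient ᾱ = A/S = 0.3972.
Eyring denominator: −S ln(1−ᾱ) = 553.750.
V = 30.1 × 14.2 × 2.7 = 1154.034 m³.
T = 0.161·V/[−S·ln(1−ᾱ)] = 0.161·1154.034/553.750 = 0.34 s.

0.34 s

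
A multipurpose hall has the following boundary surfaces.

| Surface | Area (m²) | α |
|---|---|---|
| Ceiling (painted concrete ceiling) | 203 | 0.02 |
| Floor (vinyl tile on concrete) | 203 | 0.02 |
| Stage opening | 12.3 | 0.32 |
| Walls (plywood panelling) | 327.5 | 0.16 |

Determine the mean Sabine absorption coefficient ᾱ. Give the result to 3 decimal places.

S = Σ Sᵢ = 203 + 203 + 12.3 + 327.5 = 745.8 m².
Weighted sum Σ Sα = 64.456.
ᾱ = A/S = 0.086.

0.086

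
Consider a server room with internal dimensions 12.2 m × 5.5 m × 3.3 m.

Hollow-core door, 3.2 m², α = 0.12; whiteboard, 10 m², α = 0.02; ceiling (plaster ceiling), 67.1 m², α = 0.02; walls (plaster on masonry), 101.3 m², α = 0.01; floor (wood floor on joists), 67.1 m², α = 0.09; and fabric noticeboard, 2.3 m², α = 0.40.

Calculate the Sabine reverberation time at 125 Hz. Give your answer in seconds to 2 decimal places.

A = Σ Sᵢαᵢ = 3.2*0.12 + 10*0.02 + 67.1*0.02 + 101.3*0.01 + 67.1*0.09 + 2.3*0.40 = 9.898 sabins.
Volume V = 12.2 × 5.5 × 3.3 = 221.43 m³.
T = 0.161 V/A = 0.161·221.43/9.898 = 3.60 s.

3.60 seconds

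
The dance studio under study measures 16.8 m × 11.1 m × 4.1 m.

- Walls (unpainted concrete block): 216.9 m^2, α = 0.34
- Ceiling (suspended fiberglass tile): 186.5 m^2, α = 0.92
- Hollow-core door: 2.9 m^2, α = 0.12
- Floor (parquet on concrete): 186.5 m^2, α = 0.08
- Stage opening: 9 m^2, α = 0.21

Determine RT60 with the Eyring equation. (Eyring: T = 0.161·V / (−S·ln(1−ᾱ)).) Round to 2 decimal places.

0.36 s

Total surface area S = 216.9 + 186.5 + 2.9 + 186.5 + 9 = 601.8 m^2.
Absorption A = 216.9×0.34 + 186.5×0.92 + 2.9×0.12 + 186.5×0.08 + 9×0.21 = 262.484 sabins.
Mean coefficient ᾱ = A/S = 0.4362.
Eyring denominator: −S ln(1−ᾱ) = 344.865.
V = 16.8 × 11.1 × 4.1 = 764.568 m³.
T = 0.161·V/[−S·ln(1−ᾱ)] = 0.161·764.568/344.865 = 0.36 s.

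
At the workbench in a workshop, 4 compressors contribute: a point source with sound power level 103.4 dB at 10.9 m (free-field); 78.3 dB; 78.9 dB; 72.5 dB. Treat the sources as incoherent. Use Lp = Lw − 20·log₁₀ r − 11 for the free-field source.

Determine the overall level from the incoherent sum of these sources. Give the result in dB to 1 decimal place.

Source at 10.9 m: Lp = 103.4 − 20·log₁₀(10.9) − 11 = 71.7 dB.
Converting to relative power and adding: 10^(71.7/10) + 10^(78.3/10) + 10^(78.9/10) + 10^(72.5/10) = 1.778e+08.
Back to dB: 10·log₁₀ Σ = 82.5 dB.

82.5 dB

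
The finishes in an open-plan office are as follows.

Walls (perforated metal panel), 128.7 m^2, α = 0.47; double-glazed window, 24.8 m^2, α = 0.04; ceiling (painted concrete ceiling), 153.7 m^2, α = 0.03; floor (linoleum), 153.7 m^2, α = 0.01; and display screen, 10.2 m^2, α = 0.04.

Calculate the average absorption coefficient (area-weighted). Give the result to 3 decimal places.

Total surface area S = 471.1 m^2.
Weighted sum Σ Sα = 68.037.
ᾱ = 68.037 / 471.1 = 0.144.

0.144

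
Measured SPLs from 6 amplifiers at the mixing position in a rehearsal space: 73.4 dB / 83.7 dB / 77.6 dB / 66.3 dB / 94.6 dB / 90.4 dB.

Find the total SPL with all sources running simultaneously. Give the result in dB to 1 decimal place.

96.3 dB

Σ 10^(Lᵢ/10) = 4.299e+09.
Back to dB: 10·log₁₀ Σ = 96.3 dB.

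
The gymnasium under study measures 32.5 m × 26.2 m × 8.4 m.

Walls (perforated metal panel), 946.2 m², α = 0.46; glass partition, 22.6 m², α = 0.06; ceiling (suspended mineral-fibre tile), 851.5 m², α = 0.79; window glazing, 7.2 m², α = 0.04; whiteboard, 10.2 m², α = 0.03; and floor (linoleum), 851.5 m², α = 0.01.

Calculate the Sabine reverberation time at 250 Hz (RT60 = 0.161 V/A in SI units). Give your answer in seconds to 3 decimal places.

1.030 s

Equivalent absorption area: A = 946.2*0.46 + 22.6*0.06 + 851.5*0.79 + 7.2*0.04 + 10.2*0.03 + 851.5*0.01 = 1118.402 m².
Room volume: 7152.6 m³.
RT60 = 0.161 · V / A = 0.161 × 7152.6 / 1118.402 = 1.030 s.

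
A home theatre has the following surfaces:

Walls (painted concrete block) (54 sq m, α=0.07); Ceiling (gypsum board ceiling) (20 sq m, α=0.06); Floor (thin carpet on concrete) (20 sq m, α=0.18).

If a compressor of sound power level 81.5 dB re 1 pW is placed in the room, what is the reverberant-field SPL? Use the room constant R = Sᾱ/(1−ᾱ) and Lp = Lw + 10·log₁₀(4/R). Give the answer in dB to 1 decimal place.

77.8 dB

Σ(Sᵢαᵢ) = 54×0.07 + 20×0.06 + 20×0.18 = 8.580; total area S = 94.0 sq m.
ᾱ = 0.0913, so room constant R = A/(1−ᾱ) = 9.442 sq m.
Lp = Lw + 10 log₁₀(4/R) = 81.5 -3.73 = 77.8 dB.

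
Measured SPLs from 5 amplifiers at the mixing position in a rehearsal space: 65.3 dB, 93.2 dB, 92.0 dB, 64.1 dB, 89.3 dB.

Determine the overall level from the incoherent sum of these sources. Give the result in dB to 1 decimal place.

Converting to relative power and adding: 10^(65.3/10) + 10^(93.2/10) + 10^(92.0/10) + 10^(64.1/10) + 10^(89.3/10) = 4.531e+09.
Combined level = 10 log₁₀(4.531e+09) = 96.6 dB.

96.6 dB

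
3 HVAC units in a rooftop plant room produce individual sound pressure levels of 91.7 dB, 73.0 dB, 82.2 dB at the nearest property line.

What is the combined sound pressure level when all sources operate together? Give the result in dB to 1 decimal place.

92.2 dB

Σ 10^(Lᵢ/10) = 1.665e+09.
L_total = 10·log₁₀(1.665e+09) = 92.2 dB.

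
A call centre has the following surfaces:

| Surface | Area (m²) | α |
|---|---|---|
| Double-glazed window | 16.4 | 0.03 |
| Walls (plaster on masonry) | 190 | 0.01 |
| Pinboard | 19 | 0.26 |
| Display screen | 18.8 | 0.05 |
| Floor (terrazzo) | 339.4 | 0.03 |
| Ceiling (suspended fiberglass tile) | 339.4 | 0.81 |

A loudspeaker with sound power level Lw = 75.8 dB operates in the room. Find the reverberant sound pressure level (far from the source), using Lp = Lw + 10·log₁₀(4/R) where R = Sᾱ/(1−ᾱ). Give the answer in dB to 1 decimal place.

A = 293.368 sabins; S = 923.0 m².
ᾱ = 293.368/923.0 = 0.3178; R = Sᾱ/(1−ᾱ) = 293.368/(1−0.3178) = 430.032 m².
Lp = 75.8 + 10·log₁₀(4/430.032) = 75.8 + (-20.31) = 55.5 dB.

55.5 dB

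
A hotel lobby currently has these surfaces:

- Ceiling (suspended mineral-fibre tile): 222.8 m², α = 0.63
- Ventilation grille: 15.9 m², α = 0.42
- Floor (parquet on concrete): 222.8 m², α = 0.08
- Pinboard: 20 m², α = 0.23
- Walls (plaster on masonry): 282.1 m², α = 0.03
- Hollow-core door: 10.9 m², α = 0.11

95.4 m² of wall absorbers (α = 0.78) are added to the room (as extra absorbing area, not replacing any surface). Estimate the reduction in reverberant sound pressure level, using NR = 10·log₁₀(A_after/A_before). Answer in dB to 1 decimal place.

A_before = Σ Sᵢαᵢ = 222.8·0.63 + 15.9·0.42 + 222.8·0.08 + 20·0.23 + 282.1·0.03 + 10.9·0.11 = 179.128 sabins.
Treatment contributes 95.4·0.78 = 74.412 sabins.
A_after = 179.128 + 74.412 = 253.540 sabins.
Reduction = 10 log₁₀(A_after/A_before) = 10 log₁₀(1.4154) = 1.5 dB.

1.5 dB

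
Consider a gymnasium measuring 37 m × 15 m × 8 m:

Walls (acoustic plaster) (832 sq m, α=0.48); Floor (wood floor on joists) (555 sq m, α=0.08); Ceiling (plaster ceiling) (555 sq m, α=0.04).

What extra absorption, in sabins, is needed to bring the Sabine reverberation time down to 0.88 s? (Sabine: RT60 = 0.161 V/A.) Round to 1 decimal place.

Total absorption A₁ = 832×0.48 + 555×0.08 + 555×0.04
  = 399.360 + 44.400 + 22.200 = 465.960 sq m sabins.
Target A₂ = 0.161·4440/0.88 = 812.318 sabins (V = 4440 m³).
ΔA = A₂ − A₁ = 812.318 − 465.960 = 346.4 sabins.

346.4 sabins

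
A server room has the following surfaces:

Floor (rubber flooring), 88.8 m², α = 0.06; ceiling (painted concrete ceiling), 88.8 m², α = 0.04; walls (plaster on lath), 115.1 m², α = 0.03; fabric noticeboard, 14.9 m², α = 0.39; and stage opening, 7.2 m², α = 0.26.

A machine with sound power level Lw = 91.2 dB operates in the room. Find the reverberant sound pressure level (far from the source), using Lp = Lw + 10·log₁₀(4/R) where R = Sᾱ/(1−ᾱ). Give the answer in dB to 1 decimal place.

83.9 dB

A = 20.016 sabins; S = 314.8 m².
ᾱ = 20.016/314.8 = 0.0636; R = Sᾱ/(1−ᾱ) = 20.016/(1−0.0636) = 21.375 m².
Lp = Lw + 10 log₁₀(4/R) = 91.2 -7.28 = 83.9 dB.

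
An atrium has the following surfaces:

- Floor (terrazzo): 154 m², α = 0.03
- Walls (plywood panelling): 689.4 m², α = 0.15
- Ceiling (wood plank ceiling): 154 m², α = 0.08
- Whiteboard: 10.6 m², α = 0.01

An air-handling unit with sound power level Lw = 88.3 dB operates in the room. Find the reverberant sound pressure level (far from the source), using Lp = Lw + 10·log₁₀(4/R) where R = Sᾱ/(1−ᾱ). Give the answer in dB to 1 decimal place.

A = 120.456 sabins; S = 1008.0 m².
ᾱ = 0.1195, so room constant R = A/(1−ᾱ) = 136.804 m².
Lp = 88.3 + 10·log₁₀(4/136.804) = 88.3 + (-15.34) = 73.0 dB.

73.0 dB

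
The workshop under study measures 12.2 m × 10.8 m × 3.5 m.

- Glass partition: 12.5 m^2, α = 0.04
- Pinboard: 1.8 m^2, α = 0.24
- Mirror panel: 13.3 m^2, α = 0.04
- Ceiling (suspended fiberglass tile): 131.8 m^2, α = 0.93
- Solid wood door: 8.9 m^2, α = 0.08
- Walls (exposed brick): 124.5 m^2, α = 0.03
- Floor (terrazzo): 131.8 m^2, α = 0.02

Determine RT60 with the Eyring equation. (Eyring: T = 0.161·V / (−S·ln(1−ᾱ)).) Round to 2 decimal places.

0.47 sec

Total surface area S = 12.5 + 1.8 + 13.3 + 131.8 + 8.9 + 124.5 + 131.8 = 424.6 m^2.
Σ(Sᵢαᵢ) = 12.5·0.04 + 1.8·0.24 + 13.3·0.04 + 131.8·0.93 + 8.9·0.08 + 124.5·0.03 + 131.8·0.02 = 131.121.
Mean coefficient ᾱ = A/S = 0.3088.
Eyring denominator: −S ln(1−ᾱ) = 156.816.
V = 12.2 × 10.8 × 3.5 = 461.16 m³.
RT60 = 0.161 × 461.16 / 156.816 = 0.47 s.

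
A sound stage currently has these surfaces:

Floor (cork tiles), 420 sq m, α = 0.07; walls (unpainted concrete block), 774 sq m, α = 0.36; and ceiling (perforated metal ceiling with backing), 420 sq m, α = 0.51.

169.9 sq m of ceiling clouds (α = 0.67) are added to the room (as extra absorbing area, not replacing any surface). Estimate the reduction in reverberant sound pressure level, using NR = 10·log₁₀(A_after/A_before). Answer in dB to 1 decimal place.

0.9 dB

Summing Sᵢαᵢ: 29.400 + 278.640 + 214.200 → A_before = 522.240 sabins.
Treatment contributes 169.9·0.67 = 113.833 sabins.
New total A_after = 636.073 sabins.
NR = 10·log₁₀(636.073/522.240) = 0.9 dB.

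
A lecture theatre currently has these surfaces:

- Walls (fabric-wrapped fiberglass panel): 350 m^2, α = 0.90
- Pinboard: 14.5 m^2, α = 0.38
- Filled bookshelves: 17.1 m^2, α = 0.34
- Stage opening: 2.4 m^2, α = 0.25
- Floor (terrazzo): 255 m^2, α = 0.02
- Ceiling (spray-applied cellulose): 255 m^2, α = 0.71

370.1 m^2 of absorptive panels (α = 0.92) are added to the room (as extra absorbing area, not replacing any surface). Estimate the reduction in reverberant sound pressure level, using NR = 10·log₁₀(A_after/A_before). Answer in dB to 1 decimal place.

Equivalent absorption area: A_before = 350×0.90 + 14.5×0.38 + 17.1×0.34 + 2.4×0.25 + 255×0.02 + 255×0.71 = 513.074 m^2.
Added absorption = 370.1 × 0.92 = 340.492 sabins.
New total A_after = 853.566 sabins.
NR = 10·log₁₀(853.566/513.074) = 2.2 dB.

2.2 dB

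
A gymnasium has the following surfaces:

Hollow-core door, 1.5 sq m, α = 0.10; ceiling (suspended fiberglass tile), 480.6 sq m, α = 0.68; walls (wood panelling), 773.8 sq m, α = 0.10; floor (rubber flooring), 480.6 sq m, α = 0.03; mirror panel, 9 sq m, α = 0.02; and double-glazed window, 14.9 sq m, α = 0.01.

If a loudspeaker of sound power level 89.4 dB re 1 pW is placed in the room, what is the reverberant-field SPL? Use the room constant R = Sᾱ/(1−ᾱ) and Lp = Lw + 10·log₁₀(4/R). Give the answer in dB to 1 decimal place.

Σ(Sᵢαᵢ) = 1.5×0.10 + 480.6×0.68 + 773.8×0.10 + 480.6×0.03 + 9×0.02 + 14.9×0.01 = 419.085; total area S = 1760.4 sq m.
ᾱ = 0.2381, so room constant R = A/(1−ᾱ) = 550.053 sq m.
Lp = 89.4 + 10·log₁₀(4/550.053) = 89.4 + (-21.38) = 68.0 dB.

68.0 dB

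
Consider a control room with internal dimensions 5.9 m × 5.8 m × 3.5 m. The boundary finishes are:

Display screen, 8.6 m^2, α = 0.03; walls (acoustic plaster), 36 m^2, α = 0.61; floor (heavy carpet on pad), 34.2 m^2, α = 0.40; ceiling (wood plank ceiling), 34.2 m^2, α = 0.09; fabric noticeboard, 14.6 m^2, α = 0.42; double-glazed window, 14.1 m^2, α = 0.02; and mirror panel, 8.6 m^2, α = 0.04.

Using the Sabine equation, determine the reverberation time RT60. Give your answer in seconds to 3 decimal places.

Total absorption A = 8.6·0.03 + 36·0.61 + 34.2·0.40 + 34.2·0.09 + 14.6·0.42 + 14.1·0.02 + 8.6·0.04
  = 0.258 + 21.960 + 13.680 + 3.078 + 6.132 + 0.282 + 0.344 = 45.734 m^2 sabins.
Room volume: 119.77 m³.
T = 0.161 V/A = 0.161·119.77/45.734 = 0.422 s.

0.422 sec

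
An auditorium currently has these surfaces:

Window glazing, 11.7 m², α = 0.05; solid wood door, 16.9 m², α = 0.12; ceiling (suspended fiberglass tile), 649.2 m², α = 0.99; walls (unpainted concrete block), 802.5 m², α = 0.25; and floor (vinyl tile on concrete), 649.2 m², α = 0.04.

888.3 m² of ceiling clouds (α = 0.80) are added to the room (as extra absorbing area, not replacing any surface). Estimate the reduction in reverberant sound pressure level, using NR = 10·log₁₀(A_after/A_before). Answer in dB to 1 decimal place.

2.6 dB

A_before = Σ Sᵢαᵢ = 11.7·0.05 + 16.9·0.12 + 649.2·0.99 + 802.5·0.25 + 649.2·0.04 = 871.914 sabins.
Added absorption = 888.3 × 0.80 = 710.640 sabins.
New total A_after = 1582.554 sabins.
NR = 10·log₁₀(1582.554/871.914) = 2.6 dB.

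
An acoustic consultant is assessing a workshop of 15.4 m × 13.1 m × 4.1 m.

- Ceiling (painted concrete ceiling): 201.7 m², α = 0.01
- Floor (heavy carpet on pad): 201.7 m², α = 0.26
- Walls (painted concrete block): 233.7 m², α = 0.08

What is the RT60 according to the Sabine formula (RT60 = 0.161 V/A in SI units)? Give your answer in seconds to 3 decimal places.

Equivalent absorption area: A = 201.7*0.01 + 201.7*0.26 + 233.7*0.08 = 73.155 m².
Room volume: 827.134 m³.
T = 0.161 V/A = 0.161·827.134/73.155 = 1.820 s.

1.820 sec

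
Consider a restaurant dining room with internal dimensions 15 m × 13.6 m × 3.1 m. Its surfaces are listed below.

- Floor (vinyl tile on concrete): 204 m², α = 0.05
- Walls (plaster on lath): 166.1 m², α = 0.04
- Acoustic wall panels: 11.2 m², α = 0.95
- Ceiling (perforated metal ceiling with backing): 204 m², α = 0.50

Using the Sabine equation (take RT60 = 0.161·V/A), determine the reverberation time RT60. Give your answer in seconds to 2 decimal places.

Equivalent absorption area: A = 204*0.05 + 166.1*0.04 + 11.2*0.95 + 204*0.50 = 129.484 m².
V = 15·13.6·3.1 = 632.4 m³.
Sabine: RT60 = 0.161 × 632.4 / 129.484 = 0.79 s.

0.79 seconds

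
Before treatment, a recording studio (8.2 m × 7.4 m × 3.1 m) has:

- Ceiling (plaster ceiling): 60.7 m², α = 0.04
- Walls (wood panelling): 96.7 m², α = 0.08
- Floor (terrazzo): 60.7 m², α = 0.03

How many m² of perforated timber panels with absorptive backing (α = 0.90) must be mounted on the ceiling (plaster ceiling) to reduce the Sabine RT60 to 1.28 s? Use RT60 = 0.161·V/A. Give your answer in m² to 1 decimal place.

13.6

A₁ = Σ Sᵢαᵢ = 60.7×0.04 + 96.7×0.08 + 60.7×0.03 = 11.985 sabins.
Required A₂ = 0.161·188.108/1.28 = 23.660 sabins.
Absorption to add: 23.660 − 11.985 = 11.675 sabins.
Each m² of panel replacing the ceiling (plaster ceiling) adds (0.90 − 0.04) = 0.86 sabins.
Area = ΔA/Δα = 11.675/0.86 = 13.6 m².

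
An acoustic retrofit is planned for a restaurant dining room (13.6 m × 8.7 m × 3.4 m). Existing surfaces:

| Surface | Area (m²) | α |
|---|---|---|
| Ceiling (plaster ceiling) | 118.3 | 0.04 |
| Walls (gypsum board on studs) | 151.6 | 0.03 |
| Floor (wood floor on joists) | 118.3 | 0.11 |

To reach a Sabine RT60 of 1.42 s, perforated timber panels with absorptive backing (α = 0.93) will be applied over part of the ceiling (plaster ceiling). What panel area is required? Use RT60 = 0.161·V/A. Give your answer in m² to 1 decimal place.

26.2

Equivalent absorption area: A₁ = 118.3×0.04 + 151.6×0.03 + 118.3×0.11 = 22.293 m².
V = 402.288 m³. Target absorption A₂ = 0.161 × 402.288 / 1.42 = 45.612 sabins.
Absorption to add: 45.612 − 22.293 = 23.319 sabins.
Net gain per m²: Δα = 0.93 − 0.04 = 0.89.
Area = ΔA/Δα = 23.319/0.89 = 26.2 m².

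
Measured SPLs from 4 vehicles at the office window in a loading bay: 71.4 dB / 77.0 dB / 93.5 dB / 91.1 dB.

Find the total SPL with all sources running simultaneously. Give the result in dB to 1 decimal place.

Sum in the linear (power) domain: Σ 10^(Lᵢ/10) = 10^(71.4/10) + 10^(77.0/10) + 10^(93.5/10) + 10^(91.1/10) = 3.591e+09.
Back to dB: 10·log₁₀ Σ = 95.6 dB.

95.6 dB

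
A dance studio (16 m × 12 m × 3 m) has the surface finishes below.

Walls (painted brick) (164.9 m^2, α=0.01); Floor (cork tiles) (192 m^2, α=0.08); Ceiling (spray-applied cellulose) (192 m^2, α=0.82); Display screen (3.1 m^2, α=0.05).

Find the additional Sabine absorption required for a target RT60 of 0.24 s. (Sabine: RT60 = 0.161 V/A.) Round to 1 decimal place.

211.8 sabins

A₁ = Σ Sᵢαᵢ = 164.9*0.01 + 192*0.08 + 192*0.82 + 3.1*0.05 = 174.604 sabins.
Target A₂ = 0.161·576/0.24 = 386.400 sabins (V = 576 m³).
ΔA = A₂ − A₁ = 386.400 − 174.604 = 211.8 sabins.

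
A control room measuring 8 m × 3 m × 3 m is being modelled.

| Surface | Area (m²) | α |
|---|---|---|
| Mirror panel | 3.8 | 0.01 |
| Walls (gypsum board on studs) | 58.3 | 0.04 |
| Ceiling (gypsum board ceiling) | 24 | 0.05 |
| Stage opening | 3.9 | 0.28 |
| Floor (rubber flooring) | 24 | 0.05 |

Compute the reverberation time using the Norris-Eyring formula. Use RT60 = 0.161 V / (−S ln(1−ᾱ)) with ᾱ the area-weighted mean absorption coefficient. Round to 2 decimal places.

S = Σ Sᵢ = 114.0 m².
Absorption A = 3.8·0.01 + 58.3·0.04 + 24·0.05 + 3.9·0.28 + 24·0.05 = 5.862 sabins.
Mean coefficient ᾱ = A/S = 0.0514.
Eyring denominator: −S ln(1−ᾱ) = 6.016.
V = 8 × 3 × 3 = 72 m³.
T = 0.161·V/[−S·ln(1−ᾱ)] = 0.161·72/6.016 = 1.93 s.

1.93 seconds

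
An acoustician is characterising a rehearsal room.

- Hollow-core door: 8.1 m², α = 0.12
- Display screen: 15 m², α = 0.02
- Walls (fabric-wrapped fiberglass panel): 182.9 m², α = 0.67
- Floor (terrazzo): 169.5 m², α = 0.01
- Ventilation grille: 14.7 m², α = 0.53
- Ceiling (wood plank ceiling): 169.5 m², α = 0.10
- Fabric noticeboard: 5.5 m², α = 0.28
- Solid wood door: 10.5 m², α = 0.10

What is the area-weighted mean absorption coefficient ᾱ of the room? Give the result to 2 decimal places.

S = Σ Sᵢ = 8.1 + 15 + 182.9 + 169.5 + 14.7 + 169.5 + 5.5 + 10.5 = 575.7 m².
Weighted sum Σ Sα = 152.841.
ᾱ = A/S = 0.27.

0.27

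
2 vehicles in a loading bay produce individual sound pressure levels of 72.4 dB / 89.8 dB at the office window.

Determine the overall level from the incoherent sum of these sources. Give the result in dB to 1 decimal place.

Σ 10^(Lᵢ/10) = 9.724e+08.
L_total = 10·log₁₀(9.724e+08) = 89.9 dB.

89.9 dB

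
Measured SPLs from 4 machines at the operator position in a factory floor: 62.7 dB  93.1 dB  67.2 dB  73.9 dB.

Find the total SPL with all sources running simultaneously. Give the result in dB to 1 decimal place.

Σ 10^(Lᵢ/10) = 2.073e+09.
Back to dB: 10·log₁₀ Σ = 93.2 dB.

93.2 dB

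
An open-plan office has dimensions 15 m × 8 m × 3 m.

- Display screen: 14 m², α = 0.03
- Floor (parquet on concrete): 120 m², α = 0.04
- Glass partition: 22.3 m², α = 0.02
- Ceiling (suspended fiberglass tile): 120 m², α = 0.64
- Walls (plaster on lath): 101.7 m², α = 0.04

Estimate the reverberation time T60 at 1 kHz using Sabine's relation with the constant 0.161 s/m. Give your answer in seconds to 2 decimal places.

A = Σ Sᵢαᵢ = 14·0.03 + 120·0.04 + 22.3·0.02 + 120·0.64 + 101.7·0.04 = 86.534 sabins.
Volume V = 15 × 8 × 3 = 360 m³.
RT60 = 0.161 · V / A = 0.161 × 360 / 86.534 = 0.67 s.

0.67 seconds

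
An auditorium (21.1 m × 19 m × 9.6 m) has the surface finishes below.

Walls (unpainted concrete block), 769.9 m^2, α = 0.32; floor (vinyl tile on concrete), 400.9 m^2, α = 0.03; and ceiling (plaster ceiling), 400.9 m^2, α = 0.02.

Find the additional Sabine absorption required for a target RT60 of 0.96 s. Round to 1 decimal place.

379.0 sabins

Equivalent absorption area: A₁ = 769.9×0.32 + 400.9×0.03 + 400.9×0.02 = 266.413 m^2.
Target A₂ = 0.161·3848.64/0.96 = 645.449 sabins (V = 3848.64 m³).
Additional absorption ΔA = 645.449 − 266.413 = 379.0 sabins.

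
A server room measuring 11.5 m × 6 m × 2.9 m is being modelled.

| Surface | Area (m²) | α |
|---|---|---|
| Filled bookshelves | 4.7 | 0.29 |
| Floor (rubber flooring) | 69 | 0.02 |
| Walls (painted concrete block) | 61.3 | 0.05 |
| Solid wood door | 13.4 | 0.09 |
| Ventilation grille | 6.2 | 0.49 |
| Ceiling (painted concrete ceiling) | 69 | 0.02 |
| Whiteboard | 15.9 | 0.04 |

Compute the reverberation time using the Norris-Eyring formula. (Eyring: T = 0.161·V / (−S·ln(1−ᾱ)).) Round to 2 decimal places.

2.60 s

Total surface area S = 4.7 + 69 + 61.3 + 13.4 + 6.2 + 69 + 15.9 = 239.5 m².
Absorption A = 4.7·0.29 + 69·0.02 + 61.3·0.05 + 13.4·0.09 + 6.2·0.49 + 69·0.02 + 15.9·0.04 = 12.068 sabins.
ᾱ = 12.068 / 239.5 = 0.0504.
−S·ln(1−ᾱ) = −239.5 × ln(1 − 0.0504) = 12.386.
V = 11.5 × 6 × 2.9 = 200.1 m³.
RT60 = 0.161 × 200.1 / 12.386 = 2.60 s.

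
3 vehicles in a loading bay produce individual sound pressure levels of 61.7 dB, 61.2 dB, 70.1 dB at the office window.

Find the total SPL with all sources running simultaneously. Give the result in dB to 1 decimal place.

71.1 dB

Converting to relative power and adding: 10^(61.7/10) + 10^(61.2/10) + 10^(70.1/10) = 1.303e+07.
Back to dB: 10·log₁₀ Σ = 71.1 dB.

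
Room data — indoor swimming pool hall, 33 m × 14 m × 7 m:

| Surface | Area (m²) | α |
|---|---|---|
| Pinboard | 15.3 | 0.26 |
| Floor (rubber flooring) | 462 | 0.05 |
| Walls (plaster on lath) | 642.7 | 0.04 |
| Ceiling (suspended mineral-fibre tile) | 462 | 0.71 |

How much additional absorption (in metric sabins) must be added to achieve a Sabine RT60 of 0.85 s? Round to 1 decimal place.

231.8 sabins

A₁ = Σ Sᵢαᵢ = 15.3·0.26 + 462·0.05 + 642.7·0.04 + 462·0.71 = 380.806 sabins.
For T = 0.85 s, need A₂ = 0.161·V/T = 0.161·3234/0.85 = 612.558 sabins.
ΔA = A₂ − A₁ = 612.558 − 380.806 = 231.8 sabins.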